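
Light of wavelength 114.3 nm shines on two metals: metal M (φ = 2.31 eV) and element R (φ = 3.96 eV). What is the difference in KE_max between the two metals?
1.6500 eV

Using KE_max = hc/λ - φ for each metal:

Photon energy: E = hc/λ = 10.8473 eV

For metal M (φ₁ = 2.31 eV):
KE₁ = E - φ₁ = 10.8473 - 2.31 = 8.5373 eV

For element R (φ₂ = 3.96 eV):
KE₂ = E - φ₂ = 10.8473 - 3.96 = 6.8873 eV

Difference:
ΔKE = KE₁ - KE₂ = 8.5373 - 6.8873 = 1.6500 eV

Note: The difference equals the difference in work functions: 3.96 - 2.31 = 1.65 eV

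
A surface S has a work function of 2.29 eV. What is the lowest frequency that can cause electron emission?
5.5372e+14 Hz

The threshold frequency is when the photon energy equals the work function:
hf₀ = φ

Solving for f₀:
f₀ = φ/h = (2.29 eV × 1.602×10⁻¹⁹ J/eV) / (6.626×10⁻³⁴ J·s)
f₀ = 5.5372e+14 Hz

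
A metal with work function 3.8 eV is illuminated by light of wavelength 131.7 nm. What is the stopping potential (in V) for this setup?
5.6141 V

The stopping potential V_s satisfies: eV_s = KE_max

First, find KE_max using Einstein's equation:
E_photon = hc/λ = 9.4141 eV
KE_max = E_photon - φ = 9.4141 - 3.8 = 5.6141 eV

Since eV_s = KE_max:
V_s = KE_max/e = 5.6141 V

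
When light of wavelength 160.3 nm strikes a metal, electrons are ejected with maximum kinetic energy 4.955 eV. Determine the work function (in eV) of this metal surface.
2.78 eV

From Einstein's photoelectric equation: KE_max = hf - φ = hc/λ - φ

Rearranging for φ:
φ = hc/λ - KE_max

Calculate photon energy:
E_photon = hc/λ = 7.7345 eV

Therefore:
φ = 7.7345 - 4.955 = 2.78 eV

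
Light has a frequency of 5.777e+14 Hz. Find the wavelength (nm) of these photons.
518.94 nm

Using the wave equation: c = fλ

Solving for wavelength:
λ = c/f = (3×10⁸ m/s) / (5.777e+14 Hz)
λ = 518.94 nm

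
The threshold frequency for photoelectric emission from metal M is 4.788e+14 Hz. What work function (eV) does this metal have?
1.98 eV

At the threshold frequency, photon energy equals work function:
φ = hf₀

Calculating:
φ = (6.626×10⁻³⁴ J·s)(4.788e+14 Hz)
φ = 1.98 eV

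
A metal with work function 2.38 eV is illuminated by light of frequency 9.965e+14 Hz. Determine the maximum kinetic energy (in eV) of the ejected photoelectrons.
1.7412 eV

Using Einstein's photoelectric equation: KE_max = hf - φ

First, calculate the photon energy:
E_photon = hf = (6.626×10⁻³⁴ J·s)(9.965e+14 Hz)
E_photon = 4.1212 eV

Then, the maximum kinetic energy:
KE_max = E_photon - φ = 4.1212 eV - 2.38 eV = 1.7412 eV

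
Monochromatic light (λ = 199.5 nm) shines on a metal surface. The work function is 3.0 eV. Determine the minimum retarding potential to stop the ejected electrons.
3.2147 V

The stopping potential V_s satisfies: eV_s = KE_max

First, find KE_max using Einstein's equation:
E_photon = hc/λ = 6.2147 eV
KE_max = E_photon - φ = 6.2147 - 3.0 = 3.2147 eV

Since eV_s = KE_max:
V_s = KE_max/e = 3.2147 V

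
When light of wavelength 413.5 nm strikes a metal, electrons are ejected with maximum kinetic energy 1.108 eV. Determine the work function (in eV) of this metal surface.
1.89 eV

From Einstein's photoelectric equation: KE_max = hf - φ = hc/λ - φ

Rearranging for φ:
φ = hc/λ - KE_max

Calculate photon energy:
E_photon = hc/λ = 2.9984 eV

Therefore:
φ = 2.9984 - 1.108 = 1.89 eV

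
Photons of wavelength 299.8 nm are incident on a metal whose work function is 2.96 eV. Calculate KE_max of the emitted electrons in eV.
1.1756 eV

Using Einstein's photoelectric equation: KE_max = hf - φ = hc/λ - φ

First, calculate the photon energy:
E_photon = hc/λ = (6.626×10⁻³⁴ J·s)(3×10⁸ m/s) / (299.8×10⁻⁹ m)
E_photon = 4.1356 eV

Then, the maximum kinetic energy:
KE_max = E_photon - φ = 4.1356 eV - 2.96 eV = 1.1756 eV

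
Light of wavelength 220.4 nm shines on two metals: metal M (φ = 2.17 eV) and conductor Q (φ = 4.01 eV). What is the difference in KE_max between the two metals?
1.8400 eV

Using KE_max = hc/λ - φ for each metal:

Photon energy: E = hc/λ = 5.6254 eV

For metal M (φ₁ = 2.17 eV):
KE₁ = E - φ₁ = 5.6254 - 2.17 = 3.4554 eV

For conductor Q (φ₂ = 4.01 eV):
KE₂ = E - φ₂ = 5.6254 - 4.01 = 1.6154 eV

Difference:
ΔKE = KE₁ - KE₂ = 3.4554 - 1.6154 = 1.8400 eV

Note: The difference equals the difference in work functions: 4.01 - 2.17 = 1.84 eV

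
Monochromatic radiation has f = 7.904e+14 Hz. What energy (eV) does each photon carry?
3.2688 eV

Using E = hf:

E = hf = (6.626×10⁻³⁴ J·s)(7.904e+14 Hz)
E = 3.2688 eV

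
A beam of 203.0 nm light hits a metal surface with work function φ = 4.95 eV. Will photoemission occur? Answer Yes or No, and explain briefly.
Yes

For photoemission, the photon energy must exceed the work function.

Photon energy: E = hc/λ = 6.1076 eV
Work function: φ = 4.95 eV

Since E_photon (6.1076 eV) > φ (4.95 eV), photoemission WILL occur.
The threshold wavelength is λ₀ = hc/φ = 250.5 nm.
Since 203.0 nm < 250.5 nm, the light has sufficient energy.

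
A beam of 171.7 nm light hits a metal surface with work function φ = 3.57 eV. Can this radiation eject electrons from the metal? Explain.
Yes

For photoemission, the photon energy must exceed the work function.

Photon energy: E = hc/λ = 7.2210 eV
Work function: φ = 3.57 eV

Since E_photon (7.2210 eV) > φ (3.57 eV), photoemission WILL occur.
The threshold wavelength is λ₀ = hc/φ = 347.3 nm.
Since 171.7 nm < 347.3 nm, the light has sufficient energy.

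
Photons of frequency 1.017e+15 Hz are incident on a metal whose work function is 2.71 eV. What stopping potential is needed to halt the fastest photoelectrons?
1.4960 V

The stopping potential V_s satisfies: eV_s = KE_max

First, find KE_max using Einstein's equation:
E_photon = hf = (6.626×10⁻³⁴ J·s)(1.017e+15 Hz) = 4.2060 eV
KE_max = E_photon - φ = 4.2060 - 2.71 = 1.4960 eV

Since eV_s = KE_max:
V_s = KE_max/e = 1.4960 V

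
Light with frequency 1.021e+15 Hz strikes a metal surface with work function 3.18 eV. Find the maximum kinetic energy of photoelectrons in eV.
1.0425 eV

Using Einstein's photoelectric equation: KE_max = hf - φ

First, calculate the photon energy:
E_photon = hf = (6.626×10⁻³⁴ J·s)(1.021e+15 Hz)
E_photon = 4.2225 eV

Then, the maximum kinetic energy:
KE_max = E_photon - φ = 4.2225 eV - 3.18 eV = 1.0425 eV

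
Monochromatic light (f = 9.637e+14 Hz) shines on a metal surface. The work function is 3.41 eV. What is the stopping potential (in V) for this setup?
0.5755 V

The stopping potential V_s satisfies: eV_s = KE_max

First, find KE_max using Einstein's equation:
E_photon = hf = (6.626×10⁻³⁴ J·s)(9.637e+14 Hz) = 3.9855 eV
KE_max = E_photon - φ = 3.9855 - 3.41 = 0.5755 eV

Since eV_s = KE_max:
V_s = KE_max/e = 0.5755 V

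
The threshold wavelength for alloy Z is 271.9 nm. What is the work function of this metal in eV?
4.56 eV

At the threshold wavelength, photon energy equals work function:
φ = hc/λ₀

Calculating:
φ = (6.626×10⁻³⁴ J·s)(3×10⁸ m/s) / (271.9×10⁻⁹ m)
φ = 4.56 eV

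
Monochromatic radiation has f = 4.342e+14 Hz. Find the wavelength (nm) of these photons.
690.45 nm

Using the wave equation: c = fλ

Solving for wavelength:
λ = c/f = (3×10⁸ m/s) / (4.342e+14 Hz)
λ = 690.45 nm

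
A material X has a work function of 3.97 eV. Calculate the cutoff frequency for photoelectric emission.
9.5994e+14 Hz

The threshold frequency is when the photon energy equals the work function:
hf₀ = φ

Solving for f₀:
f₀ = φ/h = (3.97 eV × 1.602×10⁻¹⁹ J/eV) / (6.626×10⁻³⁴ J·s)
f₀ = 9.5994e+14 Hz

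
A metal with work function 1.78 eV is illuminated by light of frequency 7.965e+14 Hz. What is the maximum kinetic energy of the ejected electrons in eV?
1.5141 eV

Using Einstein's photoelectric equation: KE_max = hf - φ

First, calculate the photon energy:
E_photon = hf = (6.626×10⁻³⁴ J·s)(7.965e+14 Hz)
E_photon = 3.2941 eV

Then, the maximum kinetic energy:
KE_max = E_photon - φ = 3.2941 eV - 1.78 eV = 1.5141 eV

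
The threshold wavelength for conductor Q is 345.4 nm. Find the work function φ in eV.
3.59 eV

At the threshold wavelength, photon energy equals work function:
φ = hc/λ₀

Calculating:
φ = (6.626×10⁻³⁴ J·s)(3×10⁸ m/s) / (345.4×10⁻⁹ m)
φ = 3.59 eV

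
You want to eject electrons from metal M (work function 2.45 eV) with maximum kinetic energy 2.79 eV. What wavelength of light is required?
236.61 nm

From Einstein's equation: KE_max = hc/λ - φ

Rearranging for λ:
hc/λ = KE_max + φ
λ = hc/(KE_max + φ)

Required photon energy:
E_photon = KE_max + φ = 2.79 + 2.45 = 5.24 eV

Required wavelength:
λ = hc/E_photon = (6.626×10⁻³⁴)(3×10⁸) / (5.24 × 1.602×10⁻¹⁹)
λ = 236.61 nm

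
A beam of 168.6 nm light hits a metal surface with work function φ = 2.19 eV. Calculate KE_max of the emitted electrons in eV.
5.1637 eV

Using Einstein's photoelectric equation: KE_max = hf - φ = hc/λ - φ

First, calculate the photon energy:
E_photon = hc/λ = (6.626×10⁻³⁴ J·s)(3×10⁸ m/s) / (168.6×10⁻⁹ m)
E_photon = 7.3537 eV

Then, the maximum kinetic energy:
KE_max = E_photon - φ = 7.3537 eV - 2.19 eV = 5.1637 eV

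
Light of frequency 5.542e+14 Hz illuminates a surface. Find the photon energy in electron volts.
2.2920 eV

Using E = hf:

E = hf = (6.626×10⁻³⁴ J·s)(5.542e+14 Hz)
E = 2.2920 eV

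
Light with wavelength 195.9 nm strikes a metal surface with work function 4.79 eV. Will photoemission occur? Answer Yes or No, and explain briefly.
Yes

For photoemission, the photon energy must exceed the work function.

Photon energy: E = hc/λ = 6.3290 eV
Work function: φ = 4.79 eV

Since E_photon (6.3290 eV) > φ (4.79 eV), photoemission WILL occur.
The threshold wavelength is λ₀ = hc/φ = 258.8 nm.
Since 195.9 nm < 258.8 nm, the light has sufficient energy.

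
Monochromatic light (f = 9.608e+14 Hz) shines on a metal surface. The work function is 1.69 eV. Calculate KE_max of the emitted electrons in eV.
2.2835 eV

Using Einstein's photoelectric equation: KE_max = hf - φ

First, calculate the photon energy:
E_photon = hf = (6.626×10⁻³⁴ J·s)(9.608e+14 Hz)
E_photon = 3.9735 eV

Then, the maximum kinetic energy:
KE_max = E_photon - φ = 3.9735 eV - 1.69 eV = 2.2835 eV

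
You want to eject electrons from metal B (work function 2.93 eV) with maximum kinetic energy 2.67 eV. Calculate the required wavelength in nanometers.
221.40 nm

From Einstein's equation: KE_max = hc/λ - φ

Rearranging for λ:
hc/λ = KE_max + φ
λ = hc/(KE_max + φ)

Required photon energy:
E_photon = KE_max + φ = 2.67 + 2.93 = 5.60 eV

Required wavelength:
λ = hc/E_photon = (6.626×10⁻³⁴)(3×10⁸) / (5.60 × 1.602×10⁻¹⁹)
λ = 221.40 nm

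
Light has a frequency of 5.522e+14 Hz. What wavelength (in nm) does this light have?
542.91 nm

Using the wave equation: c = fλ

Solving for wavelength:
λ = c/f = (3×10⁸ m/s) / (5.522e+14 Hz)
λ = 542.91 nm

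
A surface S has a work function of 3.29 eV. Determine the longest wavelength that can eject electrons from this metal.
376.85 nm

The threshold wavelength is when the photon energy equals the work function:
hc/λ₀ = φ

Solving for λ₀:
λ₀ = hc/φ = (6.626×10⁻³⁴ J·s)(3×10⁸ m/s) / (3.29 eV × 1.602×10⁻¹⁹ J/eV)
λ₀ = 376.85 nm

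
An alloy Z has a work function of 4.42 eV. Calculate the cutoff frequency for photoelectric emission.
1.0688e+15 Hz

The threshold frequency is when the photon energy equals the work function:
hf₀ = φ

Solving for f₀:
f₀ = φ/h = (4.42 eV × 1.602×10⁻¹⁹ J/eV) / (6.626×10⁻³⁴ J·s)
f₀ = 1.0688e+15 Hz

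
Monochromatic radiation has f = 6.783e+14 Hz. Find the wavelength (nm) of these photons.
441.98 nm

Using the wave equation: c = fλ

Solving for wavelength:
λ = c/f = (3×10⁸ m/s) / (6.783e+14 Hz)
λ = 441.98 nm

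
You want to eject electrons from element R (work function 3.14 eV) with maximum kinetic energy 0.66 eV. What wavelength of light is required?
326.27 nm

From Einstein's equation: KE_max = hc/λ - φ

Rearranging for λ:
hc/λ = KE_max + φ
λ = hc/(KE_max + φ)

Required photon energy:
E_photon = KE_max + φ = 0.66 + 3.14 = 3.80 eV

Required wavelength:
λ = hc/E_photon = (6.626×10⁻³⁴)(3×10⁸) / (3.80 × 1.602×10⁻¹⁹)
λ = 326.27 nm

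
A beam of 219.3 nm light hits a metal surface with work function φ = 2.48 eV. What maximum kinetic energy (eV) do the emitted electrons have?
3.1736 eV

Using Einstein's photoelectric equation: KE_max = hf - φ = hc/λ - φ

First, calculate the photon energy:
E_photon = hc/λ = (6.626×10⁻³⁴ J·s)(3×10⁸ m/s) / (219.3×10⁻⁹ m)
E_photon = 5.6536 eV

Then, the maximum kinetic energy:
KE_max = E_photon - φ = 5.6536 eV - 2.48 eV = 3.1736 eV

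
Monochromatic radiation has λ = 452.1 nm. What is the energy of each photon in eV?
2.7424 eV

Using E = hf = hc/λ:

E = hc/λ = (6.626×10⁻³⁴ J·s)(3×10⁸ m/s) / (452.1×10⁻⁹ m)
E = 2.7424 eV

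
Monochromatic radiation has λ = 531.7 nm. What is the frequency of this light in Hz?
5.6384e+14 Hz

Using the wave equation: c = fλ

Solving for frequency:
f = c/λ = (3×10⁸ m/s) / (531.7×10⁻⁹ m)
f = 5.6384e+14 Hz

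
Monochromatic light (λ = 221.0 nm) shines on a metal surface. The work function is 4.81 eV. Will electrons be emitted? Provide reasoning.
Yes

For photoemission, the photon energy must exceed the work function.

Photon energy: E = hc/λ = 5.6101 eV
Work function: φ = 4.81 eV

Since E_photon (5.6101 eV) > φ (4.81 eV), photoemission WILL occur.
The threshold wavelength is λ₀ = hc/φ = 257.8 nm.
Since 221.0 nm < 257.8 nm, the light has sufficient energy.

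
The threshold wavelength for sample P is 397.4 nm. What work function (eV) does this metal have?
3.12 eV

At the threshold wavelength, photon energy equals work function:
φ = hc/λ₀

Calculating:
φ = (6.626×10⁻³⁴ J·s)(3×10⁸ m/s) / (397.4×10⁻⁹ m)
φ = 3.12 eV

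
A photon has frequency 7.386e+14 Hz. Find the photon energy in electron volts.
3.0546 eV

Using E = hf:

E = hf = (6.626×10⁻³⁴ J·s)(7.386e+14 Hz)
E = 3.0546 eV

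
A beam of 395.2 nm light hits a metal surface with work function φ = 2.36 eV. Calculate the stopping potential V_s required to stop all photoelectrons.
0.7773 V

The stopping potential V_s satisfies: eV_s = KE_max

First, find KE_max using Einstein's equation:
E_photon = hc/λ = 3.1373 eV
KE_max = E_photon - φ = 3.1373 - 2.36 = 0.7773 eV

Since eV_s = KE_max:
V_s = KE_max/e = 0.7773 V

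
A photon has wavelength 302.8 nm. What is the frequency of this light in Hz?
9.9007e+14 Hz

Using the wave equation: c = fλ

Solving for frequency:
f = c/λ = (3×10⁸ m/s) / (302.8×10⁻⁹ m)
f = 9.9007e+14 Hz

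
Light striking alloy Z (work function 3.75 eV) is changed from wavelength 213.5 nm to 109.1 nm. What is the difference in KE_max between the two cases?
5.5570 eV

Using Einstein's equation: KE_max = hc/λ - φ

For λ₁ = 213.5 nm:
KE₁ = hc/λ₁ - φ = 5.8072 - 3.75 = 2.0572 eV

For λ₂ = 109.1 nm:
KE₂ = hc/λ₂ - φ = 11.3643 - 3.75 = 7.6143 eV

Change in KE:
ΔKE = KE₂ - KE₁ = 7.6143 - 2.0572 = 5.5570 eV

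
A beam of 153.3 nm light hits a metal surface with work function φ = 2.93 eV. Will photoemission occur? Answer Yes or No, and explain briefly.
Yes

For photoemission, the photon energy must exceed the work function.

Photon energy: E = hc/λ = 8.0877 eV
Work function: φ = 2.93 eV

Since E_photon (8.0877 eV) > φ (2.93 eV), photoemission WILL occur.
The threshold wavelength is λ₀ = hc/φ = 423.2 nm.
Since 153.3 nm < 423.2 nm, the light has sufficient energy.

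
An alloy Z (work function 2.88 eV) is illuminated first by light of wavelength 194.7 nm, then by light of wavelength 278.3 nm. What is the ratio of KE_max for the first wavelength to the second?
2.2145

Using Einstein's equation: KE_max = hc/λ - φ

For λ₁ = 194.7 nm:
E₁ = hc/λ₁ = 6.3680 eV
KE₁ = E₁ - φ = 6.3680 - 2.88 = 3.4880 eV

For λ₂ = 278.3 nm:
E₂ = hc/λ₂ = 4.4551 eV
KE₂ = E₂ - φ = 4.4551 - 2.88 = 1.5751 eV

Ratio: KE₁/KE₂ = 3.4880/1.5751 = 2.2145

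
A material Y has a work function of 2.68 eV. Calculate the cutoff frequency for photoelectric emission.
6.4802e+14 Hz

The threshold frequency is when the photon energy equals the work function:
hf₀ = φ

Solving for f₀:
f₀ = φ/h = (2.68 eV × 1.602×10⁻¹⁹ J/eV) / (6.626×10⁻³⁴ J·s)
f₀ = 6.4802e+14 Hz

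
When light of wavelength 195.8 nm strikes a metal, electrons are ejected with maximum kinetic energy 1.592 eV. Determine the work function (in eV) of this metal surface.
4.74 eV

From Einstein's photoelectric equation: KE_max = hf - φ = hc/λ - φ

Rearranging for φ:
φ = hc/λ - KE_max

Calculate photon energy:
E_photon = hc/λ = 6.3322 eV

Therefore:
φ = 6.3322 - 1.592 = 4.74 eV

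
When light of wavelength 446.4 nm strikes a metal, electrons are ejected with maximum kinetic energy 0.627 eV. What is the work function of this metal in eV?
2.15 eV

From Einstein's photoelectric equation: KE_max = hf - φ = hc/λ - φ

Rearranging for φ:
φ = hc/λ - KE_max

Calculate photon energy:
E_photon = hc/λ = 2.7774 eV

Therefore:
φ = 2.7774 - 0.627 = 2.15 eV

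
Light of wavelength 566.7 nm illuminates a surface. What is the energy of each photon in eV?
2.1878 eV

Using E = hf = hc/λ:

E = hc/λ = (6.626×10⁻³⁴ J·s)(3×10⁸ m/s) / (566.7×10⁻⁹ m)
E = 2.1878 eV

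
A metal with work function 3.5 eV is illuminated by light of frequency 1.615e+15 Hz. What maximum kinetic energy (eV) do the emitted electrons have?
3.1791 eV

Using Einstein's photoelectric equation: KE_max = hf - φ

First, calculate the photon energy:
E_photon = hf = (6.626×10⁻³⁴ J·s)(1.615e+15 Hz)
E_photon = 6.6791 eV

Then, the maximum kinetic energy:
KE_max = E_photon - φ = 6.6791 eV - 3.5 eV = 3.1791 eV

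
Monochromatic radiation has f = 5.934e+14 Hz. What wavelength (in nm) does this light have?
505.21 nm

Using the wave equation: c = fλ

Solving for wavelength:
λ = c/f = (3×10⁸ m/s) / (5.934e+14 Hz)
λ = 505.21 nm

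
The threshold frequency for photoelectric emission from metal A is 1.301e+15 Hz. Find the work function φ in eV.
5.38 eV

At the threshold frequency, photon energy equals work function:
φ = hf₀

Calculating:
φ = (6.626×10⁻³⁴ J·s)(1.301e+15 Hz)
φ = 5.38 eV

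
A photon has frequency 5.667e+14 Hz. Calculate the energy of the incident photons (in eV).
2.3437 eV

Using E = hf:

E = hf = (6.626×10⁻³⁴ J·s)(5.667e+14 Hz)
E = 2.3437 eV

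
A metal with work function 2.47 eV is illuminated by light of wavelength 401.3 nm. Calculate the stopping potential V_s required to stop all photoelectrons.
0.6196 V

The stopping potential V_s satisfies: eV_s = KE_max

First, find KE_max using Einstein's equation:
E_photon = hc/λ = 3.0896 eV
KE_max = E_photon - φ = 3.0896 - 2.47 = 0.6196 eV

Since eV_s = KE_max:
V_s = KE_max/e = 0.6196 V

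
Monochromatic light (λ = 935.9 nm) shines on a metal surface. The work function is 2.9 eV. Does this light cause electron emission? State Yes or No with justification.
No

For photoemission, the photon energy must exceed the work function.

Photon energy: E = hc/λ = 1.3248 eV
Work function: φ = 2.9 eV

Since E_photon (1.3248 eV) < φ (2.9 eV), photoemission will NOT occur.
The threshold wavelength is λ₀ = hc/φ = 427.5 nm.
Since 935.9 nm > 427.5 nm, the photons lack sufficient energy.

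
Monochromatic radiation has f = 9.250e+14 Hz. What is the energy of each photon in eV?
3.8255 eV

Using E = hf:

E = hf = (6.626×10⁻³⁴ J·s)(9.250e+14 Hz)
E = 3.8255 eV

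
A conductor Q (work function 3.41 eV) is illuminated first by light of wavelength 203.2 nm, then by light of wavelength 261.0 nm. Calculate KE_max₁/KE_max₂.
2.0081

Using Einstein's equation: KE_max = hc/λ - φ

For λ₁ = 203.2 nm:
E₁ = hc/λ₁ = 6.1016 eV
KE₁ = E₁ - φ = 6.1016 - 3.41 = 2.6916 eV

For λ₂ = 261.0 nm:
E₂ = hc/λ₂ = 4.7504 eV
KE₂ = E₂ - φ = 4.7504 - 3.41 = 1.3404 eV

Ratio: KE₁/KE₂ = 2.6916/1.3404 = 2.0081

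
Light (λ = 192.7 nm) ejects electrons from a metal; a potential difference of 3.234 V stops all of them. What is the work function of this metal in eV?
3.20 eV

The stopping potential gives the maximum kinetic energy: KE_max = eV_s = 3.234 eV

From Einstein's photoelectric equation: KE_max = hc/λ - φ
Rearranging: φ = hc/λ - KE_max

Calculate photon energy:
E_photon = hc/λ = (6.626×10⁻³⁴ J·s)(3×10⁸ m/s) / (192.7×10⁻⁹ m) = 6.4341 eV

Therefore:
φ = 6.4341 - 3.234 = 3.20 eV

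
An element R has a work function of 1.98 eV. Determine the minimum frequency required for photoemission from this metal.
4.7876e+14 Hz

The threshold frequency is when the photon energy equals the work function:
hf₀ = φ

Solving for f₀:
f₀ = φ/h = (1.98 eV × 1.602×10⁻¹⁹ J/eV) / (6.626×10⁻³⁴ J·s)
f₀ = 4.7876e+14 Hz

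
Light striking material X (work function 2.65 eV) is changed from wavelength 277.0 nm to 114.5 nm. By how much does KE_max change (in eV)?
6.3524 eV

Using Einstein's equation: KE_max = hc/λ - φ

For λ₁ = 277.0 nm:
KE₁ = hc/λ₁ - φ = 4.4760 - 2.65 = 1.8260 eV

For λ₂ = 114.5 nm:
KE₂ = hc/λ₂ - φ = 10.8283 - 2.65 = 8.1783 eV

Change in KE:
ΔKE = KE₂ - KE₁ = 8.1783 - 1.8260 = 6.3524 eV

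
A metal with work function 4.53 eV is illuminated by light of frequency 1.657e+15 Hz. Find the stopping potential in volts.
2.3228 V

The stopping potential V_s satisfies: eV_s = KE_max

First, find KE_max using Einstein's equation:
E_photon = hf = (6.626×10⁻³⁴ J·s)(1.657e+15 Hz) = 6.8528 eV
KE_max = E_photon - φ = 6.8528 - 4.53 = 2.3228 eV

Since eV_s = KE_max:
V_s = KE_max/e = 2.3228 V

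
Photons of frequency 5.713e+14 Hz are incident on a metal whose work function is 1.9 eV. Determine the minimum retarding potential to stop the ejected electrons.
0.4627 V

The stopping potential V_s satisfies: eV_s = KE_max

First, find KE_max using Einstein's equation:
E_photon = hf = (6.626×10⁻³⁴ J·s)(5.713e+14 Hz) = 2.3627 eV
KE_max = E_photon - φ = 2.3627 - 1.9 = 0.4627 eV

Since eV_s = KE_max:
V_s = KE_max/e = 0.4627 V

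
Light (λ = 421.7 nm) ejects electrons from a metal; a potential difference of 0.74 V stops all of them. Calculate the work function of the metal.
2.20 eV

The stopping potential gives the maximum kinetic energy: KE_max = eV_s = 0.74 eV

From Einstein's photoelectric equation: KE_max = hc/λ - φ
Rearranging: φ = hc/λ - KE_max

Calculate photon energy:
E_photon = hc/λ = (6.626×10⁻³⁴ J·s)(3×10⁸ m/s) / (421.7×10⁻⁹ m) = 2.9401 eV

Therefore:
φ = 2.9401 - 0.74 = 2.20 eV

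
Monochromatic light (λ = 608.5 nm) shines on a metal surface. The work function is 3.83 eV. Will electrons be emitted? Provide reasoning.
No

For photoemission, the photon energy must exceed the work function.

Photon energy: E = hc/λ = 2.0375 eV
Work function: φ = 3.83 eV

Since E_photon (2.0375 eV) < φ (3.83 eV), photoemission will NOT occur.
The threshold wavelength is λ₀ = hc/φ = 323.7 nm.
Since 608.5 nm > 323.7 nm, the photons lack sufficient energy.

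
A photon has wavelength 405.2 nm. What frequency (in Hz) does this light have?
7.3986e+14 Hz

Using the wave equation: c = fλ

Solving for frequency:
f = c/λ = (3×10⁸ m/s) / (405.2×10⁻⁹ m)
f = 7.3986e+14 Hz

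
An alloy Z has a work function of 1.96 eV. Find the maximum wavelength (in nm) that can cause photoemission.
632.57 nm

The threshold wavelength is when the photon energy equals the work function:
hc/λ₀ = φ

Solving for λ₀:
λ₀ = hc/φ = (6.626×10⁻³⁴ J·s)(3×10⁸ m/s) / (1.96 eV × 1.602×10⁻¹⁹ J/eV)
λ₀ = 632.57 nm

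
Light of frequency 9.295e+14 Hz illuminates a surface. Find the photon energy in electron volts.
3.8441 eV

Using E = hf:

E = hf = (6.626×10⁻³⁴ J·s)(9.295e+14 Hz)
E = 3.8441 eV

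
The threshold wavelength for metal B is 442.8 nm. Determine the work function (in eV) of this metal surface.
2.80 eV

At the threshold wavelength, photon energy equals work function:
φ = hc/λ₀

Calculating:
φ = (6.626×10⁻³⁴ J·s)(3×10⁸ m/s) / (442.8×10⁻⁹ m)
φ = 2.80 eV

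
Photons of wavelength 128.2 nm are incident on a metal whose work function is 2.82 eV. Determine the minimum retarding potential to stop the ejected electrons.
6.8512 V

The stopping potential V_s satisfies: eV_s = KE_max

First, find KE_max using Einstein's equation:
E_photon = hc/λ = 9.6712 eV
KE_max = E_photon - φ = 9.6712 - 2.82 = 6.8512 eV

Since eV_s = KE_max:
V_s = KE_max/e = 6.8512 V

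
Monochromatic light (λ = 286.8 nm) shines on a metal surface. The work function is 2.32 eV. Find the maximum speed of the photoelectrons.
8.3940e+05 m/s

First, find the maximum kinetic energy:
E_photon = hc/λ = 4.3230 eV
KE_max = E_photon - φ = 4.3230 - 2.32 = 2.0030 eV

Convert to Joules: KE_max = 2.0030 × 1.602×10⁻¹⁹ J = 3.2092e-19 J

Then use KE = ½mv² to find velocity:
v = √(2·KE/m) = √(2 × 3.2092e-19 J / 9.109e-31 kg)
v = 8.3940e+05 m/s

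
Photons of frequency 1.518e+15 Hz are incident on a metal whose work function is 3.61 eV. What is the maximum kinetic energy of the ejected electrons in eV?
2.6679 eV

Using Einstein's photoelectric equation: KE_max = hf - φ

First, calculate the photon energy:
E_photon = hf = (6.626×10⁻³⁴ J·s)(1.518e+15 Hz)
E_photon = 6.2779 eV

Then, the maximum kinetic energy:
KE_max = E_photon - φ = 6.2779 eV - 3.61 eV = 2.6679 eV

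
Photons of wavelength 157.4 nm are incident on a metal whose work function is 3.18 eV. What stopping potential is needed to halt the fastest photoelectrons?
4.6970 V

The stopping potential V_s satisfies: eV_s = KE_max

First, find KE_max using Einstein's equation:
E_photon = hc/λ = 7.8770 eV
KE_max = E_photon - φ = 7.8770 - 3.18 = 4.6970 eV

Since eV_s = KE_max:
V_s = KE_max/e = 4.6970 V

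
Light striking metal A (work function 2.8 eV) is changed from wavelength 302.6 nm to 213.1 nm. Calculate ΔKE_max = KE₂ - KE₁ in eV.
1.7208 eV

Using Einstein's equation: KE_max = hc/λ - φ

For λ₁ = 302.6 nm:
KE₁ = hc/λ₁ - φ = 4.0973 - 2.8 = 1.2973 eV

For λ₂ = 213.1 nm:
KE₂ = hc/λ₂ - φ = 5.8181 - 2.8 = 3.0181 eV

Change in KE:
ΔKE = KE₂ - KE₁ = 3.0181 - 1.2973 = 1.7208 eV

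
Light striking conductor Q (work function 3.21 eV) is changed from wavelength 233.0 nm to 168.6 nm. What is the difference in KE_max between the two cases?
2.0325 eV

Using Einstein's equation: KE_max = hc/λ - φ

For λ₁ = 233.0 nm:
KE₁ = hc/λ₁ - φ = 5.3212 - 3.21 = 2.1112 eV

For λ₂ = 168.6 nm:
KE₂ = hc/λ₂ - φ = 7.3537 - 3.21 = 4.1437 eV

Change in KE:
ΔKE = KE₂ - KE₁ = 4.1437 - 2.1112 = 2.0325 eV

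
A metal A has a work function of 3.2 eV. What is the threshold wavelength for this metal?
387.45 nm

The threshold wavelength is when the photon energy equals the work function:
hc/λ₀ = φ

Solving for λ₀:
λ₀ = hc/φ = (6.626×10⁻³⁴ J·s)(3×10⁸ m/s) / (3.2 eV × 1.602×10⁻¹⁹ J/eV)
λ₀ = 387.45 nm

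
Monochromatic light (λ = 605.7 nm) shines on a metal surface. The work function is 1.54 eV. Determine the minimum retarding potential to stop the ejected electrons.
0.5070 V

The stopping potential V_s satisfies: eV_s = KE_max

First, find KE_max using Einstein's equation:
E_photon = hc/λ = 2.0470 eV
KE_max = E_photon - φ = 2.0470 - 1.54 = 0.5070 eV

Since eV_s = KE_max:
V_s = KE_max/e = 0.5070 V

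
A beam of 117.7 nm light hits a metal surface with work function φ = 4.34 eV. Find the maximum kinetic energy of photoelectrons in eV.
6.1939 eV

Using Einstein's photoelectric equation: KE_max = hf - φ = hc/λ - φ

First, calculate the photon energy:
E_photon = hc/λ = (6.626×10⁻³⁴ J·s)(3×10⁸ m/s) / (117.7×10⁻⁹ m)
E_photon = 10.5339 eV

Then, the maximum kinetic energy:
KE_max = E_photon - φ = 10.5339 eV - 4.34 eV = 6.1939 eV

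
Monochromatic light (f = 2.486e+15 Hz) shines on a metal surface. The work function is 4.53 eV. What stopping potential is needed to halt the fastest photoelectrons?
5.7513 V

The stopping potential V_s satisfies: eV_s = KE_max

First, find KE_max using Einstein's equation:
E_photon = hf = (6.626×10⁻³⁴ J·s)(2.486e+15 Hz) = 10.2813 eV
KE_max = E_photon - φ = 10.2813 - 4.53 = 5.7513 eV

Since eV_s = KE_max:
V_s = KE_max/e = 5.7513 V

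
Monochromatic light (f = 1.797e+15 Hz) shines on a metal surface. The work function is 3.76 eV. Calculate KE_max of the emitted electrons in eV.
3.6718 eV

Using Einstein's photoelectric equation: KE_max = hf - φ

First, calculate the photon energy:
E_photon = hf = (6.626×10⁻³⁴ J·s)(1.797e+15 Hz)
E_photon = 7.4318 eV

Then, the maximum kinetic energy:
KE_max = E_photon - φ = 7.4318 eV - 3.76 eV = 3.6718 eV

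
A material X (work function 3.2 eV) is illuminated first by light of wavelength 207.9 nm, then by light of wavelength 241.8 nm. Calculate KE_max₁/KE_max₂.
1.4338

Using Einstein's equation: KE_max = hc/λ - φ

For λ₁ = 207.9 nm:
E₁ = hc/λ₁ = 5.9636 eV
KE₁ = E₁ - φ = 5.9636 - 3.2 = 2.7636 eV

For λ₂ = 241.8 nm:
E₂ = hc/λ₂ = 5.1276 eV
KE₂ = E₂ - φ = 5.1276 - 3.2 = 1.9276 eV

Ratio: KE₁/KE₂ = 2.7636/1.9276 = 1.4338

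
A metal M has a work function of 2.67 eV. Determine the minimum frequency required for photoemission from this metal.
6.4560e+14 Hz

The threshold frequency is when the photon energy equals the work function:
hf₀ = φ

Solving for f₀:
f₀ = φ/h = (2.67 eV × 1.602×10⁻¹⁹ J/eV) / (6.626×10⁻³⁴ J·s)
f₀ = 6.4560e+14 Hz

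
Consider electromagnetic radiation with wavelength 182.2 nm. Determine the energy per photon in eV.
6.8048 eV

Using E = hf = hc/λ:

E = hc/λ = (6.626×10⁻³⁴ J·s)(3×10⁸ m/s) / (182.2×10⁻⁹ m)
E = 6.8048 eV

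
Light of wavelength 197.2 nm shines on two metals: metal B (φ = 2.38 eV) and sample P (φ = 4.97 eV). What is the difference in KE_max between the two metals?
2.5900 eV

Using KE_max = hc/λ - φ for each metal:

Photon energy: E = hc/λ = 6.2872 eV

For metal B (φ₁ = 2.38 eV):
KE₁ = E - φ₁ = 6.2872 - 2.38 = 3.9072 eV

For sample P (φ₂ = 4.97 eV):
KE₂ = E - φ₂ = 6.2872 - 4.97 = 1.3172 eV

Difference:
ΔKE = KE₁ - KE₂ = 3.9072 - 1.3172 = 2.5900 eV

Note: The difference equals the difference in work functions: 4.97 - 2.38 = 2.59 eV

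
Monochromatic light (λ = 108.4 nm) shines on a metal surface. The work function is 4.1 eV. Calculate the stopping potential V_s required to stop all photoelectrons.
7.3377 V

The stopping potential V_s satisfies: eV_s = KE_max

First, find KE_max using Einstein's equation:
E_photon = hc/λ = 11.4377 eV
KE_max = E_photon - φ = 11.4377 - 4.1 = 7.3377 eV

Since eV_s = KE_max:
V_s = KE_max/e = 7.3377 V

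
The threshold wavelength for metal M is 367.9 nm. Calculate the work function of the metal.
3.37 eV

At the threshold wavelength, photon energy equals work function:
φ = hc/λ₀

Calculating:
φ = (6.626×10⁻³⁴ J·s)(3×10⁸ m/s) / (367.9×10⁻⁹ m)
φ = 3.37 eV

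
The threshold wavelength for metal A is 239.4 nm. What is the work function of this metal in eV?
5.18 eV

At the threshold wavelength, photon energy equals work function:
φ = hc/λ₀

Calculating:
φ = (6.626×10⁻³⁴ J·s)(3×10⁸ m/s) / (239.4×10⁻⁹ m)
φ = 5.18 eV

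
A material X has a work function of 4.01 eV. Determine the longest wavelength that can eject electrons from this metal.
309.19 nm

The threshold wavelength is when the photon energy equals the work function:
hc/λ₀ = φ

Solving for λ₀:
λ₀ = hc/φ = (6.626×10⁻³⁴ J·s)(3×10⁸ m/s) / (4.01 eV × 1.602×10⁻¹⁹ J/eV)
λ₀ = 309.19 nm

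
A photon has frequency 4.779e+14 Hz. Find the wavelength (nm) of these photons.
627.31 nm

Using the wave equation: c = fλ

Solving for wavelength:
λ = c/f = (3×10⁸ m/s) / (4.779e+14 Hz)
λ = 627.31 nm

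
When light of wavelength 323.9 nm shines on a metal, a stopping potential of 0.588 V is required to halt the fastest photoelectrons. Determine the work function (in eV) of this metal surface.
3.24 eV

The stopping potential gives the maximum kinetic energy: KE_max = eV_s = 0.588 eV

From Einstein's photoelectric equation: KE_max = hc/λ - φ
Rearranging: φ = hc/λ - KE_max

Calculate photon energy:
E_photon = hc/λ = (6.626×10⁻³⁴ J·s)(3×10⁸ m/s) / (323.9×10⁻⁹ m) = 3.8279 eV

Therefore:
φ = 3.8279 - 0.588 = 3.24 eV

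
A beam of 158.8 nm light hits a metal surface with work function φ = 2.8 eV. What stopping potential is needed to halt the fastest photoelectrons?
5.0076 V

The stopping potential V_s satisfies: eV_s = KE_max

First, find KE_max using Einstein's equation:
E_photon = hc/λ = 7.8076 eV
KE_max = E_photon - φ = 7.8076 - 2.8 = 5.0076 eV

Since eV_s = KE_max:
V_s = KE_max/e = 5.0076 V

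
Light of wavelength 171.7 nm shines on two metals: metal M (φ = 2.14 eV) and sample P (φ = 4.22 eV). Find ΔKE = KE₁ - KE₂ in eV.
2.0800 eV

Using KE_max = hc/λ - φ for each metal:

Photon energy: E = hc/λ = 7.2210 eV

For metal M (φ₁ = 2.14 eV):
KE₁ = E - φ₁ = 7.2210 - 2.14 = 5.0810 eV

For sample P (φ₂ = 4.22 eV):
KE₂ = E - φ₂ = 7.2210 - 4.22 = 3.0010 eV

Difference:
ΔKE = KE₁ - KE₂ = 5.0810 - 3.0010 = 2.0800 eV

Note: The difference equals the difference in work functions: 4.22 - 2.14 = 2.08 eV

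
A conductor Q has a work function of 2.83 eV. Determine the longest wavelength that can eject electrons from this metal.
438.11 nm

The threshold wavelength is when the photon energy equals the work function:
hc/λ₀ = φ

Solving for λ₀:
λ₀ = hc/φ = (6.626×10⁻³⁴ J·s)(3×10⁸ m/s) / (2.83 eV × 1.602×10⁻¹⁹ J/eV)
λ₀ = 438.11 nm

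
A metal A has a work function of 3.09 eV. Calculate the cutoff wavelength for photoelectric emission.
401.24 nm

The threshold wavelength is when the photon energy equals the work function:
hc/λ₀ = φ

Solving for λ₀:
λ₀ = hc/φ = (6.626×10⁻³⁴ J·s)(3×10⁸ m/s) / (3.09 eV × 1.602×10⁻¹⁹ J/eV)
λ₀ = 401.24 nm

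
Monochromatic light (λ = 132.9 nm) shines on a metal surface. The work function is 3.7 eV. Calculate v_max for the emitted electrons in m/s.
1.4072e+06 m/s

First, find the maximum kinetic energy:
E_photon = hc/λ = 9.3291 eV
KE_max = E_photon - φ = 9.3291 - 3.7 = 5.6291 eV

Convert to Joules: KE_max = 5.6291 × 1.602×10⁻¹⁹ J = 9.0189e-19 J

Then use KE = ½mv² to find velocity:
v = √(2·KE/m) = √(2 × 9.0189e-19 J / 9.109e-31 kg)
v = 1.4072e+06 m/s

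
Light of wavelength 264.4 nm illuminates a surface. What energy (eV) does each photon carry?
4.6893 eV

Using E = hf = hc/λ:

E = hc/λ = (6.626×10⁻³⁴ J·s)(3×10⁸ m/s) / (264.4×10⁻⁹ m)
E = 4.6893 eV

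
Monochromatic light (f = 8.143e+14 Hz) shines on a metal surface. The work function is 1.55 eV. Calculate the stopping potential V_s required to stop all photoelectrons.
1.8177 V

The stopping potential V_s satisfies: eV_s = KE_max

First, find KE_max using Einstein's equation:
E_photon = hf = (6.626×10⁻³⁴ J·s)(8.143e+14 Hz) = 3.3677 eV
KE_max = E_photon - φ = 3.3677 - 1.55 = 1.8177 eV

Since eV_s = KE_max:
V_s = KE_max/e = 1.8177 V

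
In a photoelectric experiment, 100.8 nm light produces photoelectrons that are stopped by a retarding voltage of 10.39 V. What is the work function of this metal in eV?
1.91 eV

The stopping potential gives the maximum kinetic energy: KE_max = eV_s = 10.39 eV

From Einstein's photoelectric equation: KE_max = hc/λ - φ
Rearranging: φ = hc/λ - KE_max

Calculate photon energy:
E_photon = hc/λ = (6.626×10⁻³⁴ J·s)(3×10⁸ m/s) / (100.8×10⁻⁹ m) = 12.3000 eV

Therefore:
φ = 12.3000 - 10.39 = 1.91 eV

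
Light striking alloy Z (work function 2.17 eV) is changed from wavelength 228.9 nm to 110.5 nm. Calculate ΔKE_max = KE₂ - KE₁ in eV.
5.8038 eV

Using Einstein's equation: KE_max = hc/λ - φ

For λ₁ = 228.9 nm:
KE₁ = hc/λ₁ - φ = 5.4165 - 2.17 = 3.2465 eV

For λ₂ = 110.5 nm:
KE₂ = hc/λ₂ - φ = 11.2203 - 2.17 = 9.0503 eV

Change in KE:
ΔKE = KE₂ - KE₁ = 9.0503 - 3.2465 = 5.8038 eV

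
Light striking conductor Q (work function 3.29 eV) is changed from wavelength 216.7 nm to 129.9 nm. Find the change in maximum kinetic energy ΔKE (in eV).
3.8231 eV

Using Einstein's equation: KE_max = hc/λ - φ

For λ₁ = 216.7 nm:
KE₁ = hc/λ₁ - φ = 5.7215 - 3.29 = 2.4315 eV

For λ₂ = 129.9 nm:
KE₂ = hc/λ₂ - φ = 9.5446 - 3.29 = 6.2546 eV

Change in KE:
ΔKE = KE₂ - KE₁ = 6.2546 - 2.4315 = 3.8231 eV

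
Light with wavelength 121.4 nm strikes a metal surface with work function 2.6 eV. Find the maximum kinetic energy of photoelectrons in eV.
7.6129 eV

Using Einstein's photoelectric equation: KE_max = hf - φ = hc/λ - φ

First, calculate the photon energy:
E_photon = hc/λ = (6.626×10⁻³⁴ J·s)(3×10⁸ m/s) / (121.4×10⁻⁹ m)
E_photon = 10.2129 eV

Then, the maximum kinetic energy:
KE_max = E_photon - φ = 10.2129 eV - 2.6 eV = 7.6129 eV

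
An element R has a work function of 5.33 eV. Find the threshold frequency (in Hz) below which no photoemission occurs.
1.2888e+15 Hz

The threshold frequency is when the photon energy equals the work function:
hf₀ = φ

Solving for f₀:
f₀ = φ/h = (5.33 eV × 1.602×10⁻¹⁹ J/eV) / (6.626×10⁻³⁴ J·s)
f₀ = 1.2888e+15 Hz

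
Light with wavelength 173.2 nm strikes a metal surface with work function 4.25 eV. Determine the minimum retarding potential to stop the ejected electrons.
2.9084 V

The stopping potential V_s satisfies: eV_s = KE_max

First, find KE_max using Einstein's equation:
E_photon = hc/λ = 7.1584 eV
KE_max = E_photon - φ = 7.1584 - 4.25 = 2.9084 eV

Since eV_s = KE_max:
V_s = KE_max/e = 2.9084 V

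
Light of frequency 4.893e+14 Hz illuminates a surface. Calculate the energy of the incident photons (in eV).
2.0236 eV

Using E = hf:

E = hf = (6.626×10⁻³⁴ J·s)(4.893e+14 Hz)
E = 2.0236 eV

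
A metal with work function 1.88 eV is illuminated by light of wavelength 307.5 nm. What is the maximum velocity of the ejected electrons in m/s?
8.7006e+05 m/s

First, find the maximum kinetic energy:
E_photon = hc/λ = 4.0320 eV
KE_max = E_photon - φ = 4.0320 - 1.88 = 2.1520 eV

Convert to Joules: KE_max = 2.1520 × 1.602×10⁻¹⁹ J = 3.4479e-19 J

Then use KE = ½mv² to find velocity:
v = √(2·KE/m) = √(2 × 3.4479e-19 J / 9.109e-31 kg)
v = 8.7006e+05 m/s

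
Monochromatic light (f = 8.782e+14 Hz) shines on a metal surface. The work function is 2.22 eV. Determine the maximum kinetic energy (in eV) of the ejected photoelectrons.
1.4119 eV

Using Einstein's photoelectric equation: KE_max = hf - φ

First, calculate the photon energy:
E_photon = hf = (6.626×10⁻³⁴ J·s)(8.782e+14 Hz)
E_photon = 3.6319 eV

Then, the maximum kinetic energy:
KE_max = E_photon - φ = 3.6319 eV - 2.22 eV = 1.4119 eV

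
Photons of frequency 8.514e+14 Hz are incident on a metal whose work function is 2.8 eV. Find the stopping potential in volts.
0.7211 V

The stopping potential V_s satisfies: eV_s = KE_max

First, find KE_max using Einstein's equation:
E_photon = hf = (6.626×10⁻³⁴ J·s)(8.514e+14 Hz) = 3.5211 eV
KE_max = E_photon - φ = 3.5211 - 2.8 = 0.7211 eV

Since eV_s = KE_max:
V_s = KE_max/e = 0.7211 V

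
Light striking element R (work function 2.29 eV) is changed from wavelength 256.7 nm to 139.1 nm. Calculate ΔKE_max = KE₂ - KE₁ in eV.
4.0834 eV

Using Einstein's equation: KE_max = hc/λ - φ

For λ₁ = 256.7 nm:
KE₁ = hc/λ₁ - φ = 4.8299 - 2.29 = 2.5399 eV

For λ₂ = 139.1 nm:
KE₂ = hc/λ₂ - φ = 8.9133 - 2.29 = 6.6233 eV

Change in KE:
ΔKE = KE₂ - KE₁ = 6.6233 - 2.5399 = 4.0834 eV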